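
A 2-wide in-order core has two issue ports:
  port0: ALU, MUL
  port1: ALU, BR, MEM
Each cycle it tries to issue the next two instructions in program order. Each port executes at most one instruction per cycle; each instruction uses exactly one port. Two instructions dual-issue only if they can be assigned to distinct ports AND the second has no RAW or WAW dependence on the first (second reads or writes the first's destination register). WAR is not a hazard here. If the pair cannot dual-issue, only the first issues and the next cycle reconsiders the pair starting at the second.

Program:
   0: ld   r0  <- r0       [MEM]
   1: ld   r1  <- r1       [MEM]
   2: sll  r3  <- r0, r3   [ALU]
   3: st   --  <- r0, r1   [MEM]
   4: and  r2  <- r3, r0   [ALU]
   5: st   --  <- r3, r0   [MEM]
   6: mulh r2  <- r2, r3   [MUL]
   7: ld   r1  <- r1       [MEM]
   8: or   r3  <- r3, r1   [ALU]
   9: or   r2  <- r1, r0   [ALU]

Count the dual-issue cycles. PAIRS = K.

PAIRS = 4

0. ld.MEM @i0  | no-port MEM/MEM
1. ld.MEM/sll.ALU @i1+i2  | 2-wide
2. st.MEM/and.ALU @i3+i4  | 2-wide
3. st.MEM/mulh.MUL @i5+i6  | 2-wide
4. ld.MEM @i7  | RAW r1
5. or.ALU/or.ALU @i8+i9  | 2-wide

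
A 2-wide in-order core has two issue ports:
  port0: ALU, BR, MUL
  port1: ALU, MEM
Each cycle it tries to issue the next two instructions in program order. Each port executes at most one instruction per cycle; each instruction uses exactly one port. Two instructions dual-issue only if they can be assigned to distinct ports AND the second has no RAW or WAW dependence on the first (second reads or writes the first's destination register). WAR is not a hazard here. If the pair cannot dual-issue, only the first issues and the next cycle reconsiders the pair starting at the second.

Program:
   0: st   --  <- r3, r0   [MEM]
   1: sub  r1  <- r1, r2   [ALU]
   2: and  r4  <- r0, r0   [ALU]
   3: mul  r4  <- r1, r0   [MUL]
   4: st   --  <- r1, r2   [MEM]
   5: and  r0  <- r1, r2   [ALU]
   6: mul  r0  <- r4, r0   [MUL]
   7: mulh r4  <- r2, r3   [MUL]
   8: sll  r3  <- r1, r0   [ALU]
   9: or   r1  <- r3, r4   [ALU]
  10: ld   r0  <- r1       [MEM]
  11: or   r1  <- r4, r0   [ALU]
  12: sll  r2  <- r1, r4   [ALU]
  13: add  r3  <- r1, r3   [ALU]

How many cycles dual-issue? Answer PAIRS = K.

PAIRS = 4

0. st/sub @i0/i1  | 2-wide
1. and @i2  | WAW r4
2. mul/st @i3/i4  | 2-wide
3. and @i5  | RAW+WAW r0
4. mul @i6  | no-port MUL/MUL
5. mulh/sll @i7/i8  | 2-wide
6. or @i9  | RAW r1
7. ld @i10  | RAW r0
8. or @i11  | RAW r1
9. sll/add @i12/i13  | 2-wide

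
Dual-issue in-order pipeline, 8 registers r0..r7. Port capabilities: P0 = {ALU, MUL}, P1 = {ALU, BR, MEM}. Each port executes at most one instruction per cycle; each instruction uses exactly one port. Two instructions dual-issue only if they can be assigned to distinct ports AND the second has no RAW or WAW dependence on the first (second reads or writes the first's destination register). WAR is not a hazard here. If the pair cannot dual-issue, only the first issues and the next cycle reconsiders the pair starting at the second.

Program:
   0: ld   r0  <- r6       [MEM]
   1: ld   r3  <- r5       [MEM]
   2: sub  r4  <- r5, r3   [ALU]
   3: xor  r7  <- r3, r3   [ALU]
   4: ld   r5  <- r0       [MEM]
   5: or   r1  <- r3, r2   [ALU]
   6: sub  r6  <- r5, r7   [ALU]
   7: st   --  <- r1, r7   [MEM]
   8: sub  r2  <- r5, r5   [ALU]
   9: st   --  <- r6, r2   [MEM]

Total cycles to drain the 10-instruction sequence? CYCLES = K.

CYCLES = 7

t=0 i0:ld.MEM ; no-port MEM/MEM
t=1 i1:ld.MEM ; RAW r3
t=2 i2+i3:sub.ALU;xor.ALU ; dual
t=3 i4+i5:ld.MEM;or.ALU ; dual
t=4 i6+i7:sub.ALU;st.MEM ; dual
t=5 i8:sub.ALU ; RAW r2
t=6 i9:st.MEM ; tail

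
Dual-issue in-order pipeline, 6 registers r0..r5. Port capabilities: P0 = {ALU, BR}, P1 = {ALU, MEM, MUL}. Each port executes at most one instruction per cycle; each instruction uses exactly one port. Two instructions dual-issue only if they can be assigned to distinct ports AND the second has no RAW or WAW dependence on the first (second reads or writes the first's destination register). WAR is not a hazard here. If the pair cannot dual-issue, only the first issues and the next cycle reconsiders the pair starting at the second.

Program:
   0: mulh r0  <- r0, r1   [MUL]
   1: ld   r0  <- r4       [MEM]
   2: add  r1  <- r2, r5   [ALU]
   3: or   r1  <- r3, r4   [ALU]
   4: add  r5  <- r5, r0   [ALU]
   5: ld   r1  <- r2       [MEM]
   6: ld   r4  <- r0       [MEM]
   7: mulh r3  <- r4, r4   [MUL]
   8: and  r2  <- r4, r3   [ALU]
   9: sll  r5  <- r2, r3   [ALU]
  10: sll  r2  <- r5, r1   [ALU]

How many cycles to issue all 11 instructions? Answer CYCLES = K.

t=0 i0:mulh.MUL ; no-port MUL/MEM
t=1 i1/i2:ld.MEM+add.ALU ; 2-wide
t=2 i3/i4:or.ALU+add.ALU ; 2-wide
t=3 i5:ld.MEM ; no-port MEM/MEM
t=4 i6:ld.MEM ; no-port MEM/MUL
t=5 i7:mulh.MUL ; RAW r3
t=6 i8:and.ALU ; RAW r2
t=7 i9:sll.ALU ; RAW r5
t=8 i10:sll.ALU ; tail

CYCLES = 9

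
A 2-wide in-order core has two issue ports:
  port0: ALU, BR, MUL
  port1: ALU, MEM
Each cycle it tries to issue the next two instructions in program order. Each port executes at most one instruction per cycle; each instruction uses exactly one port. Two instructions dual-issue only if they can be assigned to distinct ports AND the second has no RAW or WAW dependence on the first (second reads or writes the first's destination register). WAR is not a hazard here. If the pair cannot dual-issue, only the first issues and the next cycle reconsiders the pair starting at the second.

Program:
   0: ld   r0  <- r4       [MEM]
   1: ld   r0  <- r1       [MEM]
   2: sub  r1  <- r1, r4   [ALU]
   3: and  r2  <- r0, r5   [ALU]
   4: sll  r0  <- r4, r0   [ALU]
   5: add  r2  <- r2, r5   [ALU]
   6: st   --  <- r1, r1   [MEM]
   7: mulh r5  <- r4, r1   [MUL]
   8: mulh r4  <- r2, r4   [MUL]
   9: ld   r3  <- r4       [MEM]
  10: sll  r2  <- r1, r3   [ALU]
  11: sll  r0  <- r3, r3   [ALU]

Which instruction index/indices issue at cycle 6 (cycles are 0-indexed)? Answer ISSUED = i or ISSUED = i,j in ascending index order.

[0] i0  ld  -- no-port MEM/MEM
[1] i1,i2  ld sub  -- pair
[2] i3,i4  and sll  -- pair
[3] i5,i6  add st  -- pair
[4] i7  mulh  -- no-port MUL/MUL
[5] i8  mulh  -- RAW r4
[6] i9  ld  -- RAW r3
[7] i10,i11  sll sll  -- pair

ISSUED = 9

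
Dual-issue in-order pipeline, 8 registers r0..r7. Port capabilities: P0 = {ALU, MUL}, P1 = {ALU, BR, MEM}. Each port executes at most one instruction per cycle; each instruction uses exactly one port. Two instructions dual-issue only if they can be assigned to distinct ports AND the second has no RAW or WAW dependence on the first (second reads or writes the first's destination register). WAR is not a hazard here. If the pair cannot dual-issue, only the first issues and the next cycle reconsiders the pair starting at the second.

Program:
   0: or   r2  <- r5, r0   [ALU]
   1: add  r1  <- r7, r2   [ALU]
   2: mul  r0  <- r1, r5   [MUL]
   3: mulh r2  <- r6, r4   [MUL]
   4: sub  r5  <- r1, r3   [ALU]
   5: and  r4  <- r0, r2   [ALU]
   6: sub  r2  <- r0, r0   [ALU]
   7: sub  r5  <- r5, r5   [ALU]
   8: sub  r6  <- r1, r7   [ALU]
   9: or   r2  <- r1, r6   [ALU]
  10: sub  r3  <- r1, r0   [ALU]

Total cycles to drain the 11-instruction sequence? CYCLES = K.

c0: i0 or.ALU  RAW r2
c1: i1 add.ALU  RAW r1
c2: i2 mul.MUL  no-port MUL/MUL
c3: i3/i4 mulh.MUL;sub.ALU  2-wide
c4: i5/i6 and.ALU;sub.ALU  2-wide
c5: i7/i8 sub.ALU;sub.ALU  2-wide
c6: i9/i10 or.ALU;sub.ALU  2-wide

CYCLES = 7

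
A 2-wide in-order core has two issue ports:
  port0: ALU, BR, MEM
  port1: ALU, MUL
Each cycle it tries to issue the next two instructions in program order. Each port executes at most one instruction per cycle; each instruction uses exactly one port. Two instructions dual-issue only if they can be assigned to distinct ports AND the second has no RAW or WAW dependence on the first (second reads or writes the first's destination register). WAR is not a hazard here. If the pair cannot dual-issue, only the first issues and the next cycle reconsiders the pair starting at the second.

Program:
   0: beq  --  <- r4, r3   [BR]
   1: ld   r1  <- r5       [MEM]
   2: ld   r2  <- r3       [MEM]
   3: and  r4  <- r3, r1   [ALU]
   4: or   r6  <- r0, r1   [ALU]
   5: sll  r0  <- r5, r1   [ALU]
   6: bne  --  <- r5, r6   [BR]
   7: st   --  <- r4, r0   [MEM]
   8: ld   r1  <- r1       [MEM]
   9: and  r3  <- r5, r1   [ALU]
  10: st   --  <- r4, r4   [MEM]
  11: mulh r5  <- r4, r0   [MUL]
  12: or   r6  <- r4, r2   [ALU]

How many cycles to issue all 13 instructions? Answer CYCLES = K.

0. beq @i0  | no-port BR/MEM
1. ld @i1  | no-port MEM/MEM
2. ld/and @i2,i3  | dual
3. or/sll @i4,i5  | dual
4. bne @i6  | no-port BR/MEM
5. st @i7  | no-port MEM/MEM
6. ld @i8  | RAW r1
7. and/st @i9,i10  | dual
8. mulh/or @i11,i12  | dual

CYCLES = 9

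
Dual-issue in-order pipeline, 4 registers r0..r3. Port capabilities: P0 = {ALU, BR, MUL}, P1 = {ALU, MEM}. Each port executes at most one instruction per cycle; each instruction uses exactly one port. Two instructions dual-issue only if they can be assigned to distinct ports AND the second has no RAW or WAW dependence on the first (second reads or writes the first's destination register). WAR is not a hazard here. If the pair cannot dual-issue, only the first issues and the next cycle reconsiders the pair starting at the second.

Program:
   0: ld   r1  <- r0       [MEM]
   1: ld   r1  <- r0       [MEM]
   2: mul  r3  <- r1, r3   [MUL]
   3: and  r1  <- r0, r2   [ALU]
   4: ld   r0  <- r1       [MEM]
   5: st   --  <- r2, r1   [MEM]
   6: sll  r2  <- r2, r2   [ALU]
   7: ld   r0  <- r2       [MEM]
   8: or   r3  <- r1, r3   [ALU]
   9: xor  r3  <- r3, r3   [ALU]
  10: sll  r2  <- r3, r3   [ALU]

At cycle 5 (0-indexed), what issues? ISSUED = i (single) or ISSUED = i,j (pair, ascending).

ISSUED = 7,8

[0] i0  ld  -- no-port MEM/MEM
[1] i1  ld  -- RAW r1
[2] i2&i3  mul and  -- 2-wide
[3] i4  ld  -- no-port MEM/MEM
[4] i5&i6  st sll  -- 2-wide
[5] i7&i8  ld or  -- 2-wide
[6] i9  xor  -- RAW r3
[7] i10  sll  -- tail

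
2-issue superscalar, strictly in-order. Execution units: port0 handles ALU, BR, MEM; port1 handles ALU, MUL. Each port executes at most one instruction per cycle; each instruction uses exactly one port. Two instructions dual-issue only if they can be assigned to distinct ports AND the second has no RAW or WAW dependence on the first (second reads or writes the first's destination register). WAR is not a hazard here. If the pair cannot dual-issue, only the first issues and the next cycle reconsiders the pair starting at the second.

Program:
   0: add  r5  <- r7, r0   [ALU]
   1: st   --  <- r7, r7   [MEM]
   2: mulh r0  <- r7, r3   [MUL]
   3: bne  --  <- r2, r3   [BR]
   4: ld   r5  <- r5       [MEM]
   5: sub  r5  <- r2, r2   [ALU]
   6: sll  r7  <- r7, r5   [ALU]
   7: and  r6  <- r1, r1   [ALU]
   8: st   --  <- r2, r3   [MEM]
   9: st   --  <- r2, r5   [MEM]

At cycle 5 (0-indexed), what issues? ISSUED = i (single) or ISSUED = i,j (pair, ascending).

[0] i0,i1  add.ALU st.MEM  -- dual
[1] i2,i3  mulh.MUL bne.BR  -- dual
[2] i4  ld.MEM  -- WAW r5
[3] i5  sub.ALU  -- RAW r5
[4] i6,i7  sll.ALU and.ALU  -- dual
[5] i8  st.MEM  -- no-port MEM/MEM
[6] i9  st.MEM  -- tail

ISSUED = 8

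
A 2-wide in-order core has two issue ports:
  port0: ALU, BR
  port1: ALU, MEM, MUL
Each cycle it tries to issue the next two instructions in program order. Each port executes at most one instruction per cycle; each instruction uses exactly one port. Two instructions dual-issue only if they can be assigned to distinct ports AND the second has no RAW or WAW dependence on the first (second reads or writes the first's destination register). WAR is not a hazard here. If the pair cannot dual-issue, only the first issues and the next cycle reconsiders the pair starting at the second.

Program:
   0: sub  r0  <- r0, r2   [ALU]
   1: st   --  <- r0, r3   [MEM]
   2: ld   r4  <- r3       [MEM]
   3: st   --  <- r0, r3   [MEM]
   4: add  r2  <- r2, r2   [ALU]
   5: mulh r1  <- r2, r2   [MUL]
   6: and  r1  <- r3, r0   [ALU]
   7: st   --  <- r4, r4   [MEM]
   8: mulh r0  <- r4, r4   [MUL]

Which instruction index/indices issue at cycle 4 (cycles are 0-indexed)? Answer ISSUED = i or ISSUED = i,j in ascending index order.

c0: i0 sub.ALU  RAW r0
c1: i1 st.MEM  no-port MEM/MEM
c2: i2 ld.MEM  no-port MEM/MEM
c3: i3+i4 st.MEM+add.ALU  pair
c4: i5 mulh.MUL  WAW r1
c5: i6+i7 and.ALU+st.MEM  pair
c6: i8 mulh.MUL  tail

ISSUED = 5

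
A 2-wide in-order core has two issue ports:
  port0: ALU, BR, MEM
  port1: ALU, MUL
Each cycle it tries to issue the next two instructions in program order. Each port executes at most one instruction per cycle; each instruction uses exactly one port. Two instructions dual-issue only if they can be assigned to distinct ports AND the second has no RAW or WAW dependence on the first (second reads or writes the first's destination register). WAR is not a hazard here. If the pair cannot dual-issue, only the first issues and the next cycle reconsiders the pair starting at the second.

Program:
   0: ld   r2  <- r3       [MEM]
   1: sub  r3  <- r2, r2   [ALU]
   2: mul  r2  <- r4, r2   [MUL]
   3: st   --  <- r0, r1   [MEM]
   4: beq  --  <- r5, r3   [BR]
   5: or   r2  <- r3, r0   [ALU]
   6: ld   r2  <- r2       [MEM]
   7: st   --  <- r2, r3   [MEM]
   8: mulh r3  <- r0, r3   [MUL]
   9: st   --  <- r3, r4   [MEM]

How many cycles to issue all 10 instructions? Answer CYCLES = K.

CYCLES = 7

  cy0 -> i0 (ld.MEM) RAW r2
  cy1 -> i1/i2 (sub.ALU+mul.MUL) 2-wide
  cy2 -> i3 (st.MEM) no-port MEM/BR
  cy3 -> i4/i5 (beq.BR+or.ALU) 2-wide
  cy4 -> i6 (ld.MEM) no-port MEM/MEM
  cy5 -> i7/i8 (st.MEM+mulh.MUL) 2-wide
  cy6 -> i9 (st.MEM) tail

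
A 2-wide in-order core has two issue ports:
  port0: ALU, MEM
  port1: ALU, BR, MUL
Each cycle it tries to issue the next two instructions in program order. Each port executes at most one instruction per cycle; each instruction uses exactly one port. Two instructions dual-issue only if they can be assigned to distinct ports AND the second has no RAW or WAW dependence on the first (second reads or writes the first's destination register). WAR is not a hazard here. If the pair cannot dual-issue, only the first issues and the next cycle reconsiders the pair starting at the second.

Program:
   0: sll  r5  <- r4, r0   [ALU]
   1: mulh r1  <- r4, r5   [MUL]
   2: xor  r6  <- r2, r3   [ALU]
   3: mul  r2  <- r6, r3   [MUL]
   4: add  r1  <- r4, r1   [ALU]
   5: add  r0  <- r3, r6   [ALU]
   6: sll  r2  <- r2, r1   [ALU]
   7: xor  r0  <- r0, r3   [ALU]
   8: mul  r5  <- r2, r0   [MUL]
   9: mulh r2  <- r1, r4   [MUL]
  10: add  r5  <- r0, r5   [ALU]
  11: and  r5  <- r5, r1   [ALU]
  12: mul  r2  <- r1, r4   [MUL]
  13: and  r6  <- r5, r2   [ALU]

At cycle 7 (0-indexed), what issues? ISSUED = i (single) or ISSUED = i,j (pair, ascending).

ISSUED = 11,12

#0 head=0: sll.ALU i0 RAW r5
#1 head=1: mulh.MUL xor.ALU i1/i2 dual
#2 head=3: mul.MUL add.ALU i3/i4 dual
#3 head=5: add.ALU sll.ALU i5/i6 dual
#4 head=7: xor.ALU i7 RAW r0
#5 head=8: mul.MUL i8 no-port MUL/MUL
#6 head=9: mulh.MUL add.ALU i9/i10 dual
#7 head=11: and.ALU mul.MUL i11/i12 dual
#8 head=13: and.ALU i13 tail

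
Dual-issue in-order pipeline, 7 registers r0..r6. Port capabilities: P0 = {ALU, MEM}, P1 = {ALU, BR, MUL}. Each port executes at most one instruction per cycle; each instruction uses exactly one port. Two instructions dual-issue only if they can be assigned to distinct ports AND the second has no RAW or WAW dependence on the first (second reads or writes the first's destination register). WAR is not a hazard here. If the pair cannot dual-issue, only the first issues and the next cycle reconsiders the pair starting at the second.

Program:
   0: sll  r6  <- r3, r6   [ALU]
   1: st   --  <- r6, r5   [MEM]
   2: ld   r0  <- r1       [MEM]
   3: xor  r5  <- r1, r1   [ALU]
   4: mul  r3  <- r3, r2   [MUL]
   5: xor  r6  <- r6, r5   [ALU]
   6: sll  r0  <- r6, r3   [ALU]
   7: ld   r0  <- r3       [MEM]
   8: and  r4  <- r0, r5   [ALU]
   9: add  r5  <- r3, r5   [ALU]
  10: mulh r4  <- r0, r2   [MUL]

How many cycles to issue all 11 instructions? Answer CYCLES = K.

c0: i0 sll.ALU  RAW r6
c1: i1 st.MEM  no-port MEM/MEM
c2: i2+i3 ld.MEM/xor.ALU  pair
c3: i4+i5 mul.MUL/xor.ALU  pair
c4: i6 sll.ALU  WAW r0
c5: i7 ld.MEM  RAW r0
c6: i8+i9 and.ALU/add.ALU  pair
c7: i10 mulh.MUL  tail

CYCLES = 8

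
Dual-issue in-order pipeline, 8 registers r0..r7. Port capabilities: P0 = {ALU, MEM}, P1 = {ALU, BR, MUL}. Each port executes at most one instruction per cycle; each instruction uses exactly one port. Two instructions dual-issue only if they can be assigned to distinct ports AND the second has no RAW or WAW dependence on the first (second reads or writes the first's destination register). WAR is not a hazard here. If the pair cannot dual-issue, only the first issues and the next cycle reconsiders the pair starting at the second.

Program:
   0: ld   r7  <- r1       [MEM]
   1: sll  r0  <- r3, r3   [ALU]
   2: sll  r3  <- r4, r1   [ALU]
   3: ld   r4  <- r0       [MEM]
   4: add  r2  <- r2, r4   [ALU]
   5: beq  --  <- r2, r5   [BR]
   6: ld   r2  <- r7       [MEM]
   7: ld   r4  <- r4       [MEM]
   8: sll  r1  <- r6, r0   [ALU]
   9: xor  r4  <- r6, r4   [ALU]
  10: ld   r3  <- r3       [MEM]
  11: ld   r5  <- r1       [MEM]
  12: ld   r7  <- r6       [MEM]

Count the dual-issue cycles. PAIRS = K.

PAIRS = 5

#0 head=0: ld;sll i0+i1 pair
#1 head=2: sll;ld i2+i3 pair
#2 head=4: add i4 RAW r2
#3 head=5: beq;ld i5+i6 pair
#4 head=7: ld;sll i7+i8 pair
#5 head=9: xor;ld i9+i10 pair
#6 head=11: ld i11 no-port MEM/MEM
#7 head=12: ld i12 tail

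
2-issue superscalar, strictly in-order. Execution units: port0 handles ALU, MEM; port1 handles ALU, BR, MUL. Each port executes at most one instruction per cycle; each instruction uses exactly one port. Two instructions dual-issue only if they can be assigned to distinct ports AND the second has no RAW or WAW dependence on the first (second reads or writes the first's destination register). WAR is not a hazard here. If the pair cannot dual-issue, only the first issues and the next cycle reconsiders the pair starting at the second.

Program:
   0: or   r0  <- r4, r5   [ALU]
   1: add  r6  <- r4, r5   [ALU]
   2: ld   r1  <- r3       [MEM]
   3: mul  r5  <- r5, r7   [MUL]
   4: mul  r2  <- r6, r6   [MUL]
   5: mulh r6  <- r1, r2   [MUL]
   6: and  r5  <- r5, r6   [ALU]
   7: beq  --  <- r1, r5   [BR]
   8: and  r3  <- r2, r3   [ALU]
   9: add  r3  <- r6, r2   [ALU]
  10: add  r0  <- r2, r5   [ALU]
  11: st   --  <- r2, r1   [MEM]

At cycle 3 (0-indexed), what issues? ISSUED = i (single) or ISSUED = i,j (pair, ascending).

ISSUED = 5

[0] i0+i1  or.ALU+add.ALU  -- pair
[1] i2+i3  ld.MEM+mul.MUL  -- pair
[2] i4  mul.MUL  -- no-port MUL/MUL
[3] i5  mulh.MUL  -- RAW r6
[4] i6  and.ALU  -- RAW r5
[5] i7+i8  beq.BR+and.ALU  -- pair
[6] i9+i10  add.ALU+add.ALU  -- pair
[7] i11  st.MEM  -- tail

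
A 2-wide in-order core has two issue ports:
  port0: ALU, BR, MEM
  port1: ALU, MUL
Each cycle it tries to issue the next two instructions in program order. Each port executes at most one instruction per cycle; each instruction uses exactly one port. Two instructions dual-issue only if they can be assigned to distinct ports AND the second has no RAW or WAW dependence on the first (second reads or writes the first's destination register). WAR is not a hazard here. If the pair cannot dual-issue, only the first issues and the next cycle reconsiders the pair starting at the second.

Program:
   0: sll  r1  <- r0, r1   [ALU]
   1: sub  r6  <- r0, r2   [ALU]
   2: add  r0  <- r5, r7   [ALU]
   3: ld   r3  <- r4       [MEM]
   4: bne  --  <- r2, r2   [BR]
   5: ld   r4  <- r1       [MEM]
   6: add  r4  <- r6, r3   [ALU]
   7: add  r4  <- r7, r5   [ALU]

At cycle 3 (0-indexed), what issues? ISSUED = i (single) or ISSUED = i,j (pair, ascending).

[0] i0/i1  sll sub  -- pair
[1] i2/i3  add ld  -- pair
[2] i4  bne  -- no-port BR/MEM
[3] i5  ld  -- WAW r4
[4] i6  add  -- WAW r4
[5] i7  add  -- tail

ISSUED = 5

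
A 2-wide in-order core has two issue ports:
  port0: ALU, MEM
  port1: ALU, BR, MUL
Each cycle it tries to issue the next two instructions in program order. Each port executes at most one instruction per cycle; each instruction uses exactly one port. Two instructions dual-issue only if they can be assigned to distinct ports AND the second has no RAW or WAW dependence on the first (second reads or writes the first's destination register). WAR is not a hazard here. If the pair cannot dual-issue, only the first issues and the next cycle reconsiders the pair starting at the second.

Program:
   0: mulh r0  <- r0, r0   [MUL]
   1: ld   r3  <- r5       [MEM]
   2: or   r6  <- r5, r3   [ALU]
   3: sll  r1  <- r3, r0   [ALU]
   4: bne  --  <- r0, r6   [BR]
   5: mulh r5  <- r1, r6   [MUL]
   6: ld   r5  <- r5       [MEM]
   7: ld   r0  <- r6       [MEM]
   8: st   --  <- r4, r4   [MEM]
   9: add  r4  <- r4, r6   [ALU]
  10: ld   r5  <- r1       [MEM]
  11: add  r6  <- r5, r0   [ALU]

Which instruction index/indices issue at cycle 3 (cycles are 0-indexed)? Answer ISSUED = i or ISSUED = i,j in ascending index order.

t=0 i0&i1:mulh.MUL;ld.MEM ; pair
t=1 i2&i3:or.ALU;sll.ALU ; pair
t=2 i4:bne.BR ; no-port BR/MUL
t=3 i5:mulh.MUL ; RAW+WAW r5
t=4 i6:ld.MEM ; no-port MEM/MEM
t=5 i7:ld.MEM ; no-port MEM/MEM
t=6 i8&i9:st.MEM;add.ALU ; pair
t=7 i10:ld.MEM ; RAW r5
t=8 i11:add.ALU ; tail

ISSUED = 5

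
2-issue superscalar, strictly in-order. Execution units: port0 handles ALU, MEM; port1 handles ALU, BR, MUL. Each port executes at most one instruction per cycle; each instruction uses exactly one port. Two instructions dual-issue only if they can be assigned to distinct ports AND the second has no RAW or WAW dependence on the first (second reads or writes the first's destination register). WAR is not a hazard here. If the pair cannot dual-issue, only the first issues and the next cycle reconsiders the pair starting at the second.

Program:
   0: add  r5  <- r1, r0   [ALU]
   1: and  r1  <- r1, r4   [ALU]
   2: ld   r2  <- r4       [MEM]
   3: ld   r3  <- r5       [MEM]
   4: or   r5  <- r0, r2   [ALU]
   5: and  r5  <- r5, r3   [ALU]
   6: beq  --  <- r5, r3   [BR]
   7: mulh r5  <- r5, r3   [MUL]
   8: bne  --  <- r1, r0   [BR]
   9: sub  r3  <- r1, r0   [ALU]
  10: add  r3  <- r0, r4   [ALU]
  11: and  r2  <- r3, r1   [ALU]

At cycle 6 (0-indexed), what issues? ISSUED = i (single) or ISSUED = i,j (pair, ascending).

  cy0 -> i0&i1 (add+and) pair
  cy1 -> i2 (ld) no-port MEM/MEM
  cy2 -> i3&i4 (ld+or) pair
  cy3 -> i5 (and) RAW r5
  cy4 -> i6 (beq) no-port BR/MUL
  cy5 -> i7 (mulh) no-port MUL/BR
  cy6 -> i8&i9 (bne+sub) pair
  cy7 -> i10 (add) RAW r3
  cy8 -> i11 (and) tail

ISSUED = 8,9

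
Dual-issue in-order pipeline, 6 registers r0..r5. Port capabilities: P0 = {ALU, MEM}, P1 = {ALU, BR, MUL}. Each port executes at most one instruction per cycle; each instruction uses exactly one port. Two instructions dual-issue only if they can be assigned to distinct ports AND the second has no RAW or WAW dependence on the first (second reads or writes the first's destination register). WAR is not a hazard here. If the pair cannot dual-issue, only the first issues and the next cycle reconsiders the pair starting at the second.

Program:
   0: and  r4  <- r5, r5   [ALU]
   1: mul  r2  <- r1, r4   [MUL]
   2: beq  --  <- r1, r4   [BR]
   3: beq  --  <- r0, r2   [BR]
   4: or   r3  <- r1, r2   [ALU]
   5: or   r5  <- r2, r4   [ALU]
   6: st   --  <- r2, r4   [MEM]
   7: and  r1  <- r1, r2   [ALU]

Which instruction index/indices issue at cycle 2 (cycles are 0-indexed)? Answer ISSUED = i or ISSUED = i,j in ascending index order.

#0 head=0: and.ALU i0 RAW r4
#1 head=1: mul.MUL i1 no-port MUL/BR
#2 head=2: beq.BR i2 no-port BR/BR
#3 head=3: beq.BR+or.ALU i3&i4 pair
#4 head=5: or.ALU+st.MEM i5&i6 pair
#5 head=7: and.ALU i7 tail

ISSUED = 2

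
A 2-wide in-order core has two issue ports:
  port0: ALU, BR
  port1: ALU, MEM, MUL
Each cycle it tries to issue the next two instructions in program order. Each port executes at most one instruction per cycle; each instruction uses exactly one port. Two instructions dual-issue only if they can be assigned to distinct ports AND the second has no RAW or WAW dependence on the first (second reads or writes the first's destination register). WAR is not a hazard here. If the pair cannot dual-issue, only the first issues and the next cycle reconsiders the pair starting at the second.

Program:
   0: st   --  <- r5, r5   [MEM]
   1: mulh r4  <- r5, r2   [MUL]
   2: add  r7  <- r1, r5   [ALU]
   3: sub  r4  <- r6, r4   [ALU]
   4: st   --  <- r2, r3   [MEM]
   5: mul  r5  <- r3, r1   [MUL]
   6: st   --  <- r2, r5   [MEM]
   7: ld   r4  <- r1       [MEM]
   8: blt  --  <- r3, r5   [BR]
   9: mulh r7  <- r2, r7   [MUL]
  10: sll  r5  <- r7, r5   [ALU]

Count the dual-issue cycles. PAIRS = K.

c0: i0 st.MEM  no-port MEM/MUL
c1: i1,i2 mulh.MUL add.ALU  pair
c2: i3,i4 sub.ALU st.MEM  pair
c3: i5 mul.MUL  no-port MUL/MEM
c4: i6 st.MEM  no-port MEM/MEM
c5: i7,i8 ld.MEM blt.BR  pair
c6: i9 mulh.MUL  RAW r7
c7: i10 sll.ALU  tail

PAIRS = 3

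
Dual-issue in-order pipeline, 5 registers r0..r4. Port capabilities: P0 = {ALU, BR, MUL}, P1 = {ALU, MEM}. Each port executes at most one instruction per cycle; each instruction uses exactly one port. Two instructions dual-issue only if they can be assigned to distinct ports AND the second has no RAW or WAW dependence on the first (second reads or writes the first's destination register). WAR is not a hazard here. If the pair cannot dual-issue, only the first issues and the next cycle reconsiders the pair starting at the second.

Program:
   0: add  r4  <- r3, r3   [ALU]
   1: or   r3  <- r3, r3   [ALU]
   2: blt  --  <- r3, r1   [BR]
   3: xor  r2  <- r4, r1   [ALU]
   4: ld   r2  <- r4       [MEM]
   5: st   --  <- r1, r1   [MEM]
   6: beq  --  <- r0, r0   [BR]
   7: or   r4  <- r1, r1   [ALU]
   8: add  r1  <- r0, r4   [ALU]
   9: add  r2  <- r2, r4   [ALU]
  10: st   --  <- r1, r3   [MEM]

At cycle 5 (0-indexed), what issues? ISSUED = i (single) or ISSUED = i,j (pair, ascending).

ISSUED = 8,9

c0: i0&i1 add+or  dual
c1: i2&i3 blt+xor  dual
c2: i4 ld  no-port MEM/MEM
c3: i5&i6 st+beq  dual
c4: i7 or  RAW r4
c5: i8&i9 add+add  dual
c6: i10 st  tail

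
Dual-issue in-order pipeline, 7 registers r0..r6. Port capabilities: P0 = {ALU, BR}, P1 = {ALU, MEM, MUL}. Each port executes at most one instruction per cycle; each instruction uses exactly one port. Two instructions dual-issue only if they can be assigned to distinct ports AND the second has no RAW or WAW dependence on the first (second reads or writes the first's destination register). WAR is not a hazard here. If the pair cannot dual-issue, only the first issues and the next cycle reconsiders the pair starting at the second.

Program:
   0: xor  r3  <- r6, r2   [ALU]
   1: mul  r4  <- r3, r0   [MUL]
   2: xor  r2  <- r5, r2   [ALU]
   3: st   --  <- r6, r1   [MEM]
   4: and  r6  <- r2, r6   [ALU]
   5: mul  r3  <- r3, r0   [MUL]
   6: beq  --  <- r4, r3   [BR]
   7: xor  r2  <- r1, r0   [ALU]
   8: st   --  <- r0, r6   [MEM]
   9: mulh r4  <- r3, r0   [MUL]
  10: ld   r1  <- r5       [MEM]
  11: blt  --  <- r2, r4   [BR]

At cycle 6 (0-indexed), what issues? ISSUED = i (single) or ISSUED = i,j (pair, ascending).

ISSUED = 9

#0 head=0: xor i0 RAW r3
#1 head=1: mul/xor i1/i2 2-wide
#2 head=3: st/and i3/i4 2-wide
#3 head=5: mul i5 RAW r3
#4 head=6: beq/xor i6/i7 2-wide
#5 head=8: st i8 no-port MEM/MUL
#6 head=9: mulh i9 no-port MUL/MEM
#7 head=10: ld/blt i10/i11 2-wide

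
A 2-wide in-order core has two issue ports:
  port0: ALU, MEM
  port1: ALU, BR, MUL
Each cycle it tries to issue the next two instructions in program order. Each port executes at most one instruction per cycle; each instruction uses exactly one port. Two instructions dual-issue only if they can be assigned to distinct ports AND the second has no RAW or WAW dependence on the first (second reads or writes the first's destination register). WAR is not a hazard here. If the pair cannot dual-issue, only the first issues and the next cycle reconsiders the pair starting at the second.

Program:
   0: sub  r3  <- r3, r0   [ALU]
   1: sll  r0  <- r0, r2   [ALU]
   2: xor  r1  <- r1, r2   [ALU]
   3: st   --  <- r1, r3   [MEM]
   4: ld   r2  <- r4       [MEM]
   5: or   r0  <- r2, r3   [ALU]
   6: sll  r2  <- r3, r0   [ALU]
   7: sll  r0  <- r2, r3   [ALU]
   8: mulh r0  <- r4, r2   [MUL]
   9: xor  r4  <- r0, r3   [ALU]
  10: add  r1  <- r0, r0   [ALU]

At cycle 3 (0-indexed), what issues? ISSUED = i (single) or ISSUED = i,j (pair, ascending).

ISSUED = 4

#0 head=0: sub.ALU sll.ALU i0/i1 dual
#1 head=2: xor.ALU i2 RAW r1
#2 head=3: st.MEM i3 no-port MEM/MEM
#3 head=4: ld.MEM i4 RAW r2
#4 head=5: or.ALU i5 RAW r0
#5 head=6: sll.ALU i6 RAW r2
#6 head=7: sll.ALU i7 WAW r0
#7 head=8: mulh.MUL i8 RAW r0
#8 head=9: xor.ALU add.ALU i9/i10 dual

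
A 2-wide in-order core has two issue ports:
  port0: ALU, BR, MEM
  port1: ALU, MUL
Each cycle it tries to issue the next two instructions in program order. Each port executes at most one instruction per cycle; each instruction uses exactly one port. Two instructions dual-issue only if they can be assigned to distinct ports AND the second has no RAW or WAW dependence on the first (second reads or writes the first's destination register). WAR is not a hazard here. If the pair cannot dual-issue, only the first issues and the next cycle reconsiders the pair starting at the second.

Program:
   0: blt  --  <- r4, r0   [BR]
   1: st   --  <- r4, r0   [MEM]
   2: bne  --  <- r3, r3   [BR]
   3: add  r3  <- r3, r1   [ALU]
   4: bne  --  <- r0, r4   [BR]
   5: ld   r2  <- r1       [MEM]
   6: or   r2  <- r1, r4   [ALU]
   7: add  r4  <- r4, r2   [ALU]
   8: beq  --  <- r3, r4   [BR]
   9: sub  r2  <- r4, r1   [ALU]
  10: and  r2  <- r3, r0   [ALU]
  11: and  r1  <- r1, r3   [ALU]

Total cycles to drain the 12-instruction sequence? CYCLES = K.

0. blt.BR @i0  | no-port BR/MEM
1. st.MEM @i1  | no-port MEM/BR
2. bne.BR+add.ALU @i2+i3  | 2-wide
3. bne.BR @i4  | no-port BR/MEM
4. ld.MEM @i5  | WAW r2
5. or.ALU @i6  | RAW r2
6. add.ALU @i7  | RAW r4
7. beq.BR+sub.ALU @i8+i9  | 2-wide
8. and.ALU+and.ALU @i10+i11  | 2-wide

CYCLES = 9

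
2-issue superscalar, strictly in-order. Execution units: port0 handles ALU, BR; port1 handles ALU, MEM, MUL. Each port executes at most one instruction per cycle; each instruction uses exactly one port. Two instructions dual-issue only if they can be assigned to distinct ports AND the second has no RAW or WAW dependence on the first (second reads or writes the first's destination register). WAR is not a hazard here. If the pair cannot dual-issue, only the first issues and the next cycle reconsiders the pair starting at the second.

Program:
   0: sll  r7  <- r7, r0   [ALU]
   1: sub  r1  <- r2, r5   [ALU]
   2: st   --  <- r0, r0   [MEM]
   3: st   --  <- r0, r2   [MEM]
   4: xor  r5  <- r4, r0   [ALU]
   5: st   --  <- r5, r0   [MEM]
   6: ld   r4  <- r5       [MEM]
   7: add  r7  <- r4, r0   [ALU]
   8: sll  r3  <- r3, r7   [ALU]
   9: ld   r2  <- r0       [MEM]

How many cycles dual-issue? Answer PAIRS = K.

t=0 i0,i1:sll.ALU/sub.ALU ; 2-wide
t=1 i2:st.MEM ; no-port MEM/MEM
t=2 i3,i4:st.MEM/xor.ALU ; 2-wide
t=3 i5:st.MEM ; no-port MEM/MEM
t=4 i6:ld.MEM ; RAW r4
t=5 i7:add.ALU ; RAW r7
t=6 i8,i9:sll.ALU/ld.MEM ; 2-wide

PAIRS = 3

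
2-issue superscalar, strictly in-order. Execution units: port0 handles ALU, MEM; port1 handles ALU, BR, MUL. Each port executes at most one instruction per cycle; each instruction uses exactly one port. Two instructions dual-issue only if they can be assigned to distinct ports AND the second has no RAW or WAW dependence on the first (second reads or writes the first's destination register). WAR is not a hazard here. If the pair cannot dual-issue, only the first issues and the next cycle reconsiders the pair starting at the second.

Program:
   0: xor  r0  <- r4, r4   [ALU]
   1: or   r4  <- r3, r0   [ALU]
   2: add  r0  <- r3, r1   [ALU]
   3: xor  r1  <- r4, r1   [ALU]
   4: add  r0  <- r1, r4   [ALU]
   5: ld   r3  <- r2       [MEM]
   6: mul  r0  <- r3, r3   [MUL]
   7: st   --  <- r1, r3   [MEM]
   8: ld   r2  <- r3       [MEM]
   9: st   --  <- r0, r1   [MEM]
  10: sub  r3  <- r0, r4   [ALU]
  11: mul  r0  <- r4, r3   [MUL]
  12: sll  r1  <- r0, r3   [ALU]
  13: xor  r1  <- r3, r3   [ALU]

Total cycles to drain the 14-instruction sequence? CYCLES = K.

  cy0 -> i0 (xor.ALU) RAW r0
  cy1 -> i1+i2 (or.ALU;add.ALU) pair
  cy2 -> i3 (xor.ALU) RAW r1
  cy3 -> i4+i5 (add.ALU;ld.MEM) pair
  cy4 -> i6+i7 (mul.MUL;st.MEM) pair
  cy5 -> i8 (ld.MEM) no-port MEM/MEM
  cy6 -> i9+i10 (st.MEM;sub.ALU) pair
  cy7 -> i11 (mul.MUL) RAW r0
  cy8 -> i12 (sll.ALU) WAW r1
  cy9 -> i13 (xor.ALU) tail

CYCLES = 10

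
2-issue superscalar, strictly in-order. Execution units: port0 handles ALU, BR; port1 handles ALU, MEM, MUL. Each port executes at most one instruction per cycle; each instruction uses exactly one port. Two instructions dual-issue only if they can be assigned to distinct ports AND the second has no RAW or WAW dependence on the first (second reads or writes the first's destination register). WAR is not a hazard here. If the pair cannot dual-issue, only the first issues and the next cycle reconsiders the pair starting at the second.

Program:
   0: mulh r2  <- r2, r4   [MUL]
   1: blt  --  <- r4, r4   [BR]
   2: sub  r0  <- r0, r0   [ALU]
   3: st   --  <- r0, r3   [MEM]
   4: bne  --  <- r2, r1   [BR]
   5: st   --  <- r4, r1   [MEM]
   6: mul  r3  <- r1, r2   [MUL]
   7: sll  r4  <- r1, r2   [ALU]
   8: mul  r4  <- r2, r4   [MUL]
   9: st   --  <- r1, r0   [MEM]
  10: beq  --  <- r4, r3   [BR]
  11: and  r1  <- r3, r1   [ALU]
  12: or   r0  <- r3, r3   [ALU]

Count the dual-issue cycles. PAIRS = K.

PAIRS = 5

#0 head=0: mulh.MUL+blt.BR i0,i1 dual
#1 head=2: sub.ALU i2 RAW r0
#2 head=3: st.MEM+bne.BR i3,i4 dual
#3 head=5: st.MEM i5 no-port MEM/MUL
#4 head=6: mul.MUL+sll.ALU i6,i7 dual
#5 head=8: mul.MUL i8 no-port MUL/MEM
#6 head=9: st.MEM+beq.BR i9,i10 dual
#7 head=11: and.ALU+or.ALU i11,i12 dual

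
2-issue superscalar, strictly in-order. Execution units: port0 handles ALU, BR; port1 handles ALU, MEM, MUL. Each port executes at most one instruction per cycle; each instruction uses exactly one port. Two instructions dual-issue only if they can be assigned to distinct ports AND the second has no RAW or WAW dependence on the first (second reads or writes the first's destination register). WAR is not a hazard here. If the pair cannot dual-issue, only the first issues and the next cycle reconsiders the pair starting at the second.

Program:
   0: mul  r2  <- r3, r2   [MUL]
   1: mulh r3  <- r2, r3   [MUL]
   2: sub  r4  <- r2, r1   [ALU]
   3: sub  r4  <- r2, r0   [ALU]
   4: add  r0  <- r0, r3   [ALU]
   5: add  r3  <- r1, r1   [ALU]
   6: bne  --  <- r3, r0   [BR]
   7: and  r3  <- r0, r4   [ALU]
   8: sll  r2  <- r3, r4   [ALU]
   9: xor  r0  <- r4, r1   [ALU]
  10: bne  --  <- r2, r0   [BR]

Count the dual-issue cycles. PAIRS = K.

PAIRS = 4

0. mul.MUL @i0  | no-port MUL/MUL
1. mulh.MUL sub.ALU @i1+i2  | 2-wide
2. sub.ALU add.ALU @i3+i4  | 2-wide
3. add.ALU @i5  | RAW r3
4. bne.BR and.ALU @i6+i7  | 2-wide
5. sll.ALU xor.ALU @i8+i9  | 2-wide
6. bne.BR @i10  | tail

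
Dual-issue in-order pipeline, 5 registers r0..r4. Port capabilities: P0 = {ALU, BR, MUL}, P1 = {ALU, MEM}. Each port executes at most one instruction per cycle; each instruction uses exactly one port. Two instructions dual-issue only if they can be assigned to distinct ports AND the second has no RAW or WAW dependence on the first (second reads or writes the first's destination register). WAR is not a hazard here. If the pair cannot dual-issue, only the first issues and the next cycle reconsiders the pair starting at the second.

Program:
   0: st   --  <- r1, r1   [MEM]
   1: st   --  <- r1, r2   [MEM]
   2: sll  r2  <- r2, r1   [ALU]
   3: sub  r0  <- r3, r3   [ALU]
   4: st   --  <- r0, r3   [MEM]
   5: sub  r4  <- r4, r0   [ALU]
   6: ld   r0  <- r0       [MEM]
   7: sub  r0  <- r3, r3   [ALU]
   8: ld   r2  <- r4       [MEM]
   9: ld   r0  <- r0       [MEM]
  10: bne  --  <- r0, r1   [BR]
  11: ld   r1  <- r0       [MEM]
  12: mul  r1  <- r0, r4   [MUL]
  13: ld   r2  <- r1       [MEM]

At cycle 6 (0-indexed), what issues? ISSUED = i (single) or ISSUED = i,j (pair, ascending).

ISSUED = 9

0. st.MEM @i0  | no-port MEM/MEM
1. st.MEM sll.ALU @i1&i2  | dual
2. sub.ALU @i3  | RAW r0
3. st.MEM sub.ALU @i4&i5  | dual
4. ld.MEM @i6  | WAW r0
5. sub.ALU ld.MEM @i7&i8  | dual
6. ld.MEM @i9  | RAW r0
7. bne.BR ld.MEM @i10&i11  | dual
8. mul.MUL @i12  | RAW r1
9. ld.MEM @i13  | tail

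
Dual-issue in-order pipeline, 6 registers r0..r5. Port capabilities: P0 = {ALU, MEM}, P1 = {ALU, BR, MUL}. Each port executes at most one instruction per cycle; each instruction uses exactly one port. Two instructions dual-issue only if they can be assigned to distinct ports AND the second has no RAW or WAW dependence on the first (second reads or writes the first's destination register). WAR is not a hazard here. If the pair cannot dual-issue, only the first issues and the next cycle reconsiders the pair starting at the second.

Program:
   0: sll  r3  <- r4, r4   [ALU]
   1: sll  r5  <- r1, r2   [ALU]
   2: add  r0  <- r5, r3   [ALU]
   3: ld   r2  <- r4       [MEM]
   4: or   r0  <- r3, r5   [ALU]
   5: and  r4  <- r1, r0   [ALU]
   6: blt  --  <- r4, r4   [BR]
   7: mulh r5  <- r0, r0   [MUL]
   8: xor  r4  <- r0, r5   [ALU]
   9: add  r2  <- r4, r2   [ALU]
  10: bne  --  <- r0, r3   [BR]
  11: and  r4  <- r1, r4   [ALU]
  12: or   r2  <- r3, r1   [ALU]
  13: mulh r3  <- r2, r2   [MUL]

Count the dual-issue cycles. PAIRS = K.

PAIRS = 4

c0: i0/i1 sll.ALU sll.ALU  pair
c1: i2/i3 add.ALU ld.MEM  pair
c2: i4 or.ALU  RAW r0
c3: i5 and.ALU  RAW r4
c4: i6 blt.BR  no-port BR/MUL
c5: i7 mulh.MUL  RAW r5
c6: i8 xor.ALU  RAW r4
c7: i9/i10 add.ALU bne.BR  pair
c8: i11/i12 and.ALU or.ALU  pair
c9: i13 mulh.MUL  tail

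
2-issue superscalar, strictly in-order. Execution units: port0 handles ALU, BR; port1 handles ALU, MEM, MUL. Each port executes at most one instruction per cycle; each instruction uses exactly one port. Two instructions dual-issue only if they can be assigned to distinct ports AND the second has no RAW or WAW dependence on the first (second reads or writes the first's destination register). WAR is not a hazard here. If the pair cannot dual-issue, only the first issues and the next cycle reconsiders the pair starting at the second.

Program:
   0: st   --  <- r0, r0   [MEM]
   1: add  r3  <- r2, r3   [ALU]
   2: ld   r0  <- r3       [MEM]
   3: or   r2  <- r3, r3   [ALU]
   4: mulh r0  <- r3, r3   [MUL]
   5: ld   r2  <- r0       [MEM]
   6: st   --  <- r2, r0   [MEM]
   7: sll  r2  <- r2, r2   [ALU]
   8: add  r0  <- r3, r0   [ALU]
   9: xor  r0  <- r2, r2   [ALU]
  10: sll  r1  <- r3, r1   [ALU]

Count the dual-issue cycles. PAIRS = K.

PAIRS = 4

[0] i0+i1  st add  -- pair
[1] i2+i3  ld or  -- pair
[2] i4  mulh  -- no-port MUL/MEM
[3] i5  ld  -- no-port MEM/MEM
[4] i6+i7  st sll  -- pair
[5] i8  add  -- WAW r0
[6] i9+i10  xor sll  -- pair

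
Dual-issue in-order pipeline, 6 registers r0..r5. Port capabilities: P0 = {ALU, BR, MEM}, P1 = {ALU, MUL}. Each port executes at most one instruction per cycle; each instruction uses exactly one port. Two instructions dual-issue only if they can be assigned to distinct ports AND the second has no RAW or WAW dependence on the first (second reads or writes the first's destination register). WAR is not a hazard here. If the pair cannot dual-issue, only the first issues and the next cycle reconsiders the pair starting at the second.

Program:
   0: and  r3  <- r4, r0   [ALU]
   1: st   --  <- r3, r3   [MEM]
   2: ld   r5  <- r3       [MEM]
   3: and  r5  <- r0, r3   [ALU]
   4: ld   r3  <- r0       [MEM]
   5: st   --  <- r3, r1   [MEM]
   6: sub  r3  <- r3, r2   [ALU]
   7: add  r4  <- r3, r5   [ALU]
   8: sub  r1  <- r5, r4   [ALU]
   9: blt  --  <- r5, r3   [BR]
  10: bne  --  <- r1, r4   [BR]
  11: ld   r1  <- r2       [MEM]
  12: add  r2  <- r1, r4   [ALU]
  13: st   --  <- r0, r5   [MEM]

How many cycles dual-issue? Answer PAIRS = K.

c0: i0 and  RAW r3
c1: i1 st  no-port MEM/MEM
c2: i2 ld  WAW r5
c3: i3/i4 and;ld  dual
c4: i5/i6 st;sub  dual
c5: i7 add  RAW r4
c6: i8/i9 sub;blt  dual
c7: i10 bne  no-port BR/MEM
c8: i11 ld  RAW r1
c9: i12/i13 add;st  dual

PAIRS = 4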